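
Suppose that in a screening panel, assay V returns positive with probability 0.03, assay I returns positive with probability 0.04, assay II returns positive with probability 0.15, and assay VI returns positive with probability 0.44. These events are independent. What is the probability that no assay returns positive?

P(none) = (1 − 0.03) × (1 − 0.04) × (1 − 0.15) × (1 − 0.44) = 0.97 × 0.96 × 0.85 × 0.56 = 0.4432512

0.4432512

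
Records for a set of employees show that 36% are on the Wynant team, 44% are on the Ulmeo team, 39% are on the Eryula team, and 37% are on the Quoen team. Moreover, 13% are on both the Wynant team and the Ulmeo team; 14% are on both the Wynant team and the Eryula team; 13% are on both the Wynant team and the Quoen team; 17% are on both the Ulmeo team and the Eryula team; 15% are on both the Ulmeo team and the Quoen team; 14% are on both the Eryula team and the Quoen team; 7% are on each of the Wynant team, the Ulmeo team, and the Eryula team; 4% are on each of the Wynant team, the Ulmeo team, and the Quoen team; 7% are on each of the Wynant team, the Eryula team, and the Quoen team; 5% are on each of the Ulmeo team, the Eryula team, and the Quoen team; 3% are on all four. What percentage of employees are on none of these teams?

10%

By inclusion-exclusion,
P(union) = 36 + 44 + 39 + 37 − 13 − 14 − 13 − 17 − 15 − 14 + 7 + 4 + 7 + 5 − 3 = 90%
P(none) = 100% − 90% = 10%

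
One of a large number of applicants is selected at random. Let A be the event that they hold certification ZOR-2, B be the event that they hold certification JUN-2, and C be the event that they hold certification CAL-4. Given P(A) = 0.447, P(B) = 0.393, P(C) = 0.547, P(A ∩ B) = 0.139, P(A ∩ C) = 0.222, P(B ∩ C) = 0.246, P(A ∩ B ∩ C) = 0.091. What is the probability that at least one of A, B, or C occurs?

0.871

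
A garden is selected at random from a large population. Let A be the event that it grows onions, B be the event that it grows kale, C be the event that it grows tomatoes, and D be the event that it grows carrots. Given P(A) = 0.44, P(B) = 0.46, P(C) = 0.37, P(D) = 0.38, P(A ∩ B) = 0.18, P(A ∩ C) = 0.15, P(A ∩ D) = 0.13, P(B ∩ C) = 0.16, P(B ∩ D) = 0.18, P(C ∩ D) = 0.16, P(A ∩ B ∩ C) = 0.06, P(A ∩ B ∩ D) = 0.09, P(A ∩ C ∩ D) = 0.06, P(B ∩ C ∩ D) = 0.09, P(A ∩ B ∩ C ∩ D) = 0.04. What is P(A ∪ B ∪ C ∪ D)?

0.95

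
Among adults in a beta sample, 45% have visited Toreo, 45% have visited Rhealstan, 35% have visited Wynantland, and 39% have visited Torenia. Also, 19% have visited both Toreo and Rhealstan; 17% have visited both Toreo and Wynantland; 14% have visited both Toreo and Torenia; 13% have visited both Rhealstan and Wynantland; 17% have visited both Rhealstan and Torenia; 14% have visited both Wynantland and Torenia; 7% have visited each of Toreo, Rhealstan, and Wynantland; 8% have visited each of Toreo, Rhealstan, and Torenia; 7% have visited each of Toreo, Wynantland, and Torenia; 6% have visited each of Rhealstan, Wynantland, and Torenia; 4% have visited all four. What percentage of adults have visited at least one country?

Inclusion–exclusion gives
P(≥1) = 45 + 45 + 35 + 39 − 19 − 17 − 14 − 13 − 17 − 14 + 7 + 8 + 7 + 6 − 4 = 94%

94%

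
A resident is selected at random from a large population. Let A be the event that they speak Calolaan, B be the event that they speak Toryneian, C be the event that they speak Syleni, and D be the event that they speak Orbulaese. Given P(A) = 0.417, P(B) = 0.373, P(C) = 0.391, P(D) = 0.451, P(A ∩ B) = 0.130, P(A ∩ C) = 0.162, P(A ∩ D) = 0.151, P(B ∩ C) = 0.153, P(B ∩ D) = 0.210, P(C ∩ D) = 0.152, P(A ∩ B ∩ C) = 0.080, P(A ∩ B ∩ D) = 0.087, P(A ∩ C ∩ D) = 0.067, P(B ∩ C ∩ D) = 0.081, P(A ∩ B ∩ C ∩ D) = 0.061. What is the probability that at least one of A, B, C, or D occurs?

By inclusion-exclusion,
P(A ∪ B ∪ C ∪ D) = 0.417 + 0.373 + 0.391 + 0.451 − 0.130 − 0.162 − 0.151 − 0.153 − 0.210 − 0.152 + 0.080 + 0.087 + 0.067 + 0.081 − 0.061 = 0.928

0.928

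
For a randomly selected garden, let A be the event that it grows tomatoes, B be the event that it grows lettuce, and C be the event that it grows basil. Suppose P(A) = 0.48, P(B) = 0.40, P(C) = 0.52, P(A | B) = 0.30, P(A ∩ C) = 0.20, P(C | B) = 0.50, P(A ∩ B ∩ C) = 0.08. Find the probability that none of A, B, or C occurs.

P(A ∩ B) = P(B)·P(A|B) = 0.40 × 0.30 = 0.12
P(B ∩ C) = P(B)·P(C|B) = 0.40 × 0.50 = 0.20
P(A ∪ B ∪ C) = 0.48 + 0.40 + 0.52 − 0.12 − 0.20 − 0.20 + 0.08 = 0.96
P(none) = 1 − 0.96 = 0.04

0.04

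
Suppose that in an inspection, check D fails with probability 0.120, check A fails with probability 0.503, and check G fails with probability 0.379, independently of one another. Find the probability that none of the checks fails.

Independence gives P(none) = ∏(1 − pᵢ).
P(none) = (1 − 0.120) × (1 − 0.503) × (1 − 0.379) = 0.880 × 0.497 × 0.621 = 0.27160056

0.27160056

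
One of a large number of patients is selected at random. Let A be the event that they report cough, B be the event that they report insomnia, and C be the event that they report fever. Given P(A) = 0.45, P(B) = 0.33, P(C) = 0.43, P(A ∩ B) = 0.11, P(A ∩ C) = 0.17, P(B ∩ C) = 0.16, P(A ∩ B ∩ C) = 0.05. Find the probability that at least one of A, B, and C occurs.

P(A ∪ B ∪ C) = 0.45 + 0.33 + 0.43 − 0.11 − 0.17 − 0.16 + 0.05 = 0.82

0.82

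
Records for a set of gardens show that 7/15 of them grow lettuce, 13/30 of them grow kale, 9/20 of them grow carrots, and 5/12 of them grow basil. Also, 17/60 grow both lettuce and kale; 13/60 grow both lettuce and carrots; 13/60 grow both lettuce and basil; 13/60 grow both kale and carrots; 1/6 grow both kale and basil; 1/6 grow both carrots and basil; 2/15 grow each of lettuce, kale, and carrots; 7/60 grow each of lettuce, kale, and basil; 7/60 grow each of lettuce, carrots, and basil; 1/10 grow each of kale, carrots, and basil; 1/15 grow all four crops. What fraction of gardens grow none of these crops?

By inclusion-exclusion,
P(union) = 7/15 + 13/30 + 9/20 + 5/12 − 17/60 − 13/60 − 13/60 − 13/60 − 1/6 − 1/6 + 2/15 + 7/60 + 7/60 + 1/10 − 1/15 = 9/10
P(none) = 1 − 9/10 = 1/10

1/10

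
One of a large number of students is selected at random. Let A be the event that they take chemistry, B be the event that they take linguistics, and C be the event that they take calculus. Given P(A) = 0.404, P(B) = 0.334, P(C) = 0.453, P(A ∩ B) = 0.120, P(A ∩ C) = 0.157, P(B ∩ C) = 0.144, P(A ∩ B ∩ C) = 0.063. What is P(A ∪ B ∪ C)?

0.833

Apply inclusion-exclusion:
P(A ∪ B ∪ C) = 0.404 + 0.334 + 0.453 − 0.120 − 0.157 − 0.144 + 0.063 = 0.833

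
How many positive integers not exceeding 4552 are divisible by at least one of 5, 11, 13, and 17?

1675

floor(4552/5) + floor(4552/11) + floor(4552/13) + floor(4552/17) − floor(4552/55) − floor(4552/65) − floor(4552/85) − floor(4552/143) − floor(4552/187) − floor(4552/221) + floor(4552/715) + floor(4552/935) + floor(4552/1105) + floor(4552/2431) − floor(4552/12155) = 910 + 413 + 350 + 267 − 82 − 70 − 53 − 31 − 24 − 20 + 6 + 4 + 4 + 1 − 0 = 1675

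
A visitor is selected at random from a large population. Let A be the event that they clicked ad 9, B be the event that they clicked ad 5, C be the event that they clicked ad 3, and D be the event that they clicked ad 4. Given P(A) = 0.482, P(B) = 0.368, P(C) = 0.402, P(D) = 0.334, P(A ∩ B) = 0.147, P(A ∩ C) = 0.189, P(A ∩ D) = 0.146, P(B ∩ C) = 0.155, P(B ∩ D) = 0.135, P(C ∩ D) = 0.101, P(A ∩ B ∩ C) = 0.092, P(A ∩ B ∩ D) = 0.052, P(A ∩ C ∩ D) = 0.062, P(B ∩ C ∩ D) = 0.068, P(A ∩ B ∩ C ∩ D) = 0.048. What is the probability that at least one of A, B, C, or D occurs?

P(A ∪ B ∪ C ∪ D) = 0.482 + 0.368 + 0.402 + 0.334 − 0.147 − 0.189 − 0.146 − 0.155 − 0.135 − 0.101 + 0.092 + 0.052 + 0.062 + 0.068 − 0.048 = 0.939

0.939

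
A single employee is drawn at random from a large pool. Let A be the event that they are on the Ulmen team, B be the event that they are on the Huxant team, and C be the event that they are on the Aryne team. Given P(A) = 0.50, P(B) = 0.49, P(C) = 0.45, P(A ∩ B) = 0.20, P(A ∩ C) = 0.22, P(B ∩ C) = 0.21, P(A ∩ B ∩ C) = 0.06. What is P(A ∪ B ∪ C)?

By inclusion–exclusion:
P(A ∪ B ∪ C) = 0.50 + 0.49 + 0.45 − 0.20 − 0.22 − 0.21 + 0.06 = 0.87

0.87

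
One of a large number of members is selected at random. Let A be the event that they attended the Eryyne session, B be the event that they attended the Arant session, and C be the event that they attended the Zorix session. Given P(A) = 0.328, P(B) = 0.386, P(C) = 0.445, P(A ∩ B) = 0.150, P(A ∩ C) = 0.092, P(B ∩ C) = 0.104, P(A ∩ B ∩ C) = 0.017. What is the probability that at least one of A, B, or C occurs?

0.830

By inclusion-exclusion,
P(A ∪ B ∪ C) = 0.328 + 0.386 + 0.445 − 0.150 − 0.092 − 0.104 + 0.017 = 0.830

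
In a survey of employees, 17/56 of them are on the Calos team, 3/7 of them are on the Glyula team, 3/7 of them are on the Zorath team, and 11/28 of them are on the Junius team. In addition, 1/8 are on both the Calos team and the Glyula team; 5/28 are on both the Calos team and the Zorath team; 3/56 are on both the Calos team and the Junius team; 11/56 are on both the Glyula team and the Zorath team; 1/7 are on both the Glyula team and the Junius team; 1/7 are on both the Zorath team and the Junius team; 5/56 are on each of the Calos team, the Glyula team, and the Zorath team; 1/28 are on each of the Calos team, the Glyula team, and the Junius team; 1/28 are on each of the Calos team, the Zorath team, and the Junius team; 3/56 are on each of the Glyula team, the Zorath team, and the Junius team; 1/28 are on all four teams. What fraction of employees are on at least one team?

Apply inclusion-exclusion:
P(union) = 17/56 + 3/7 + 3/7 + 11/28 − 1/8 − 5/28 − 3/56 − 11/56 − 1/7 − 1/7 + 5/56 + 1/28 + 1/28 + 3/56 − 1/28 = 25/28

25/28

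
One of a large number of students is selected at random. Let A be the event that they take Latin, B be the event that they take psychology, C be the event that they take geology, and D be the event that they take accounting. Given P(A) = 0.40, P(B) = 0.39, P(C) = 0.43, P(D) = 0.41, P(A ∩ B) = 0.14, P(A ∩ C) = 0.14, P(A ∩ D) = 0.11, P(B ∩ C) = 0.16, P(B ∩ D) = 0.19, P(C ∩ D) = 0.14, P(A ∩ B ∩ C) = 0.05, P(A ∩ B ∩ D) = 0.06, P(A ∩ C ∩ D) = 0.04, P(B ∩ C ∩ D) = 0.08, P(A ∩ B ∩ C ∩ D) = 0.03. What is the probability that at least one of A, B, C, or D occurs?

0.95

By inclusion-exclusion,
P(A ∪ B ∪ C ∪ D) = 0.40 + 0.39 + 0.43 + 0.41 − 0.14 − 0.14 − 0.11 − 0.16 − 0.19 − 0.14 + 0.05 + 0.06 + 0.04 + 0.08 − 0.03 = 0.95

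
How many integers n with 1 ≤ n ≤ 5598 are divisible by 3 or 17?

2086

floor(5598/3) + floor(5598/17) − floor(5598/51) = 1866 + 329 − 109 = 2086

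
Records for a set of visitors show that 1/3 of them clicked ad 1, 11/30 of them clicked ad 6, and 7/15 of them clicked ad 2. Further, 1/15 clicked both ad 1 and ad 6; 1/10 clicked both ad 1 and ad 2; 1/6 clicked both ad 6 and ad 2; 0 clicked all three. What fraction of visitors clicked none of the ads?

Apply inclusion-exclusion:
P(union) = 1/3 + 11/30 + 7/15 − 1/15 − 1/10 − 1/6 + 0 = 5/6
P(none) = 1 − 5/6 = 1/6

1/6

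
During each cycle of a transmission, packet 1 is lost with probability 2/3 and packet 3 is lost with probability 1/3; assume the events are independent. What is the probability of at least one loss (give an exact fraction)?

7/9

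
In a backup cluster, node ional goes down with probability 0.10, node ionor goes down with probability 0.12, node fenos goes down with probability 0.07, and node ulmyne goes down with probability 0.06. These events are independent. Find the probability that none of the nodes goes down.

Since the events are independent, P(none) is the product of the individual non-occurrence probabilities.
P(none) = (1 − 0.10) × (1 − 0.12) × (1 − 0.07) × (1 − 0.06) = 0.90 × 0.88 × 0.93 × 0.94 = 0.6923664

0.6923664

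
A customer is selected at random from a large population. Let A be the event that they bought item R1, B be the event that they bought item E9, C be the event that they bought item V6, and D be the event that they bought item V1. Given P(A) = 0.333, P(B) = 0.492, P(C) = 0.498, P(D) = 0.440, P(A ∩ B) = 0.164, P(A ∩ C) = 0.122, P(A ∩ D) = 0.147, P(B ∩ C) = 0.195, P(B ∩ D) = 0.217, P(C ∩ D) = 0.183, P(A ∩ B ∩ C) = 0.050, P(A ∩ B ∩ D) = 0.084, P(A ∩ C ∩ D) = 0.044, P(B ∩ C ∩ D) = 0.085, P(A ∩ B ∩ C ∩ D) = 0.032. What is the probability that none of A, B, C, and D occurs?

Inclusion–exclusion gives
P(A ∪ B ∪ C ∪ D) = 0.333 + 0.492 + 0.498 + 0.440 − 0.164 − 0.122 − 0.147 − 0.195 − 0.217 − 0.183 + 0.050 + 0.084 + 0.044 + 0.085 − 0.032 = 0.966
P(none) = 1 − 0.966 = 0.034

0.034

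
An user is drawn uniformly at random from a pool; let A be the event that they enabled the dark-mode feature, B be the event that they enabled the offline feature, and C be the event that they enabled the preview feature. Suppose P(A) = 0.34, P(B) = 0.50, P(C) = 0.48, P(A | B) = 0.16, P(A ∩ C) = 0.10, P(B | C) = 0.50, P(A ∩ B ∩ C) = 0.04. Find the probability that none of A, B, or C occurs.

0.06

P(A ∩ B) = P(B)·P(A|B) = 0.50 × 0.16 = 0.08
P(B ∩ C) = P(C)·P(B|C) = 0.48 × 0.50 = 0.24
Using inclusion–exclusion:
P(A ∪ B ∪ C) = 0.34 + 0.50 + 0.48 − 0.08 − 0.10 − 0.24 + 0.04 = 0.94
P(none) = 1 − 0.94 = 0.06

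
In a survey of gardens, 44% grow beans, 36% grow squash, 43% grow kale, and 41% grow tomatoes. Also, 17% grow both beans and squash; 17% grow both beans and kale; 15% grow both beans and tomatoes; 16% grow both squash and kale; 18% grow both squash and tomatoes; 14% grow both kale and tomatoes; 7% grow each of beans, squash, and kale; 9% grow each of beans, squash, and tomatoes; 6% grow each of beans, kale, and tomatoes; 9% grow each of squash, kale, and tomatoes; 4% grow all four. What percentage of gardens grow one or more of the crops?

94%

By inclusion–exclusion:
P(at least one) = 44 + 36 + 43 + 41 − 17 − 17 − 15 − 16 − 18 − 14 + 7 + 9 + 6 + 9 − 4 = 94%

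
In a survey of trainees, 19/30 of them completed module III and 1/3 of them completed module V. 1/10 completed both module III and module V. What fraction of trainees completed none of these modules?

2/15

Using inclusion–exclusion:
P(union) = 19/30 + 1/3 − 1/10 = 13/15
P(none) = 1 − 13/15 = 2/15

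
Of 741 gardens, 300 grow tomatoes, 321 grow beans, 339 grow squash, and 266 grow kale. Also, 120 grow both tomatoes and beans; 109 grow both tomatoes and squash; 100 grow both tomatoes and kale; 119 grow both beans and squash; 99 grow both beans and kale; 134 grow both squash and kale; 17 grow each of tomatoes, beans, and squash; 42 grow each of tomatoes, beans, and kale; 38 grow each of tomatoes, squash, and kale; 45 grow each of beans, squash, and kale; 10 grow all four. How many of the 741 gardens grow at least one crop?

Using inclusion–exclusion:
N(≥1) = 300 + 321 + 339 + 266 − 120 − 109 − 100 − 119 − 99 − 134 + 17 + 42 + 38 + 45 − 10 = 677

677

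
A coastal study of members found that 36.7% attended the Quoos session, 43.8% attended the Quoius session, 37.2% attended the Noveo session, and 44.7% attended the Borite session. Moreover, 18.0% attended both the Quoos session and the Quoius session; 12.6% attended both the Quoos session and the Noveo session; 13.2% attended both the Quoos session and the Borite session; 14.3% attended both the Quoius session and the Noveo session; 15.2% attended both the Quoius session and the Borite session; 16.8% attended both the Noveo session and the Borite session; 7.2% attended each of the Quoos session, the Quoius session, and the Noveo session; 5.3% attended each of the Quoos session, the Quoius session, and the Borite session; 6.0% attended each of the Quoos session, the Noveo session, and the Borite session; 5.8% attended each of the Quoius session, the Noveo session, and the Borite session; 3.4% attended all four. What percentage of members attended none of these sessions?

By inclusion-exclusion,
P(union) = 36.7 + 43.8 + 37.2 + 44.7 − 18.0 − 12.6 − 13.2 − 14.3 − 15.2 − 16.8 + 7.2 + 5.3 + 6.0 + 5.8 − 3.4 = 93.2%
P(none) = 100% − 93.2% = 6.8%

6.8%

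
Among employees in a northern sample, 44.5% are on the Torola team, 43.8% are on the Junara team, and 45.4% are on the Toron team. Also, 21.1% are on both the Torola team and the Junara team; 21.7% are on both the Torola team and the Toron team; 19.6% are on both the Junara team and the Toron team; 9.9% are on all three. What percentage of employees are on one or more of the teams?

81.2%

Inclusion–exclusion gives
P(≥1) = 44.5 + 43.8 + 45.4 − 21.1 − 21.7 − 19.6 + 9.9 = 81.2%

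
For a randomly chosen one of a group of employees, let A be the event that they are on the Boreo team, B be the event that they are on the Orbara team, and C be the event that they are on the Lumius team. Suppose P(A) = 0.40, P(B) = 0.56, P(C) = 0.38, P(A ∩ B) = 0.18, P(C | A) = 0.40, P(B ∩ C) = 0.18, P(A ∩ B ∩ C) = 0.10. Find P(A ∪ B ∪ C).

P(A ∩ C) = P(A)·P(C|A) = 0.40 × 0.40 = 0.16
P(A ∪ B ∪ C) = 0.40 + 0.56 + 0.38 − 0.18 − 0.16 − 0.18 + 0.10 = 0.92

0.92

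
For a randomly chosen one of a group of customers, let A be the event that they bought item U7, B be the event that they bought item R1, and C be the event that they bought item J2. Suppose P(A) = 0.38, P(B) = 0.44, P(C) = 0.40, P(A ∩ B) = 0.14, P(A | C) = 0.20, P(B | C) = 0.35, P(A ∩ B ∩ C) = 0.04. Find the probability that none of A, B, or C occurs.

0.10

P(A ∩ C) = P(C)·P(A|C) = 0.40 × 0.20 = 0.08
P(B ∩ C) = P(C)·P(B|C) = 0.40 × 0.35 = 0.14
P(A ∪ B ∪ C) = 0.38 + 0.44 + 0.40 − 0.14 − 0.08 − 0.14 + 0.04 = 0.90
P(none) = 1 − 0.90 = 0.10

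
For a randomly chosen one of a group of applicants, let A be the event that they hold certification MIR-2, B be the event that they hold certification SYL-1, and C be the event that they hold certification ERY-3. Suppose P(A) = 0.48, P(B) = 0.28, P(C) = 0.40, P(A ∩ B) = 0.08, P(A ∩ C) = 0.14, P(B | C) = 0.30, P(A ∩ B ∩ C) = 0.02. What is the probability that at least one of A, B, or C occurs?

P(B ∩ C) = P(C)·P(B|C) = 0.40 × 0.30 = 0.12
Using inclusion–exclusion:
P(A ∪ B ∪ C) = 0.48 + 0.28 + 0.40 − 0.08 − 0.14 − 0.12 + 0.02 = 0.84

0.84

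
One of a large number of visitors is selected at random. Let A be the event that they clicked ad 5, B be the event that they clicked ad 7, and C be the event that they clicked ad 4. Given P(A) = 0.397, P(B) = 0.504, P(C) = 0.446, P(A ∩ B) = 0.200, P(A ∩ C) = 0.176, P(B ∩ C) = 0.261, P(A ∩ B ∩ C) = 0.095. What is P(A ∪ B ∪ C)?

0.805

P(A ∪ B ∪ C) = 0.397 + 0.504 + 0.446 − 0.200 − 0.176 − 0.261 + 0.095 = 0.805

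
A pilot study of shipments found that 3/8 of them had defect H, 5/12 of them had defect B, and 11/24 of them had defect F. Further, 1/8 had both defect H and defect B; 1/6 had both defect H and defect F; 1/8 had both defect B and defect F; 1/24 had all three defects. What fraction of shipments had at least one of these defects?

P(at least one) = 3/8 + 5/12 + 11/24 − 1/8 − 1/6 − 1/8 + 1/24 = 7/8

7/8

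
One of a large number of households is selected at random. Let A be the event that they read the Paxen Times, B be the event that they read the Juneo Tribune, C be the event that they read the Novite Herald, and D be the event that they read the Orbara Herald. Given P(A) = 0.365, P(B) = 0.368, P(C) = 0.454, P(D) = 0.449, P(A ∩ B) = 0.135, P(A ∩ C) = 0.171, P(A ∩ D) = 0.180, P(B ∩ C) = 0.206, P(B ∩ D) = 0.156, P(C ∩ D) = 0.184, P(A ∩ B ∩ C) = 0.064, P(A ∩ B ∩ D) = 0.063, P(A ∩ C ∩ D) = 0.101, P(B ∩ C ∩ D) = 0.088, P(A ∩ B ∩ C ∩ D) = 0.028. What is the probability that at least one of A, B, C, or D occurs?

0.892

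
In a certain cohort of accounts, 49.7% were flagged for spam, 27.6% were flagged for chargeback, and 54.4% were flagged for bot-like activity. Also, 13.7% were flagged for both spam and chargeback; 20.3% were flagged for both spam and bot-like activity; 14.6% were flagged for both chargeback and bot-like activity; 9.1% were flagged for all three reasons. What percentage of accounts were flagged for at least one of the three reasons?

92.2%

Apply inclusion-exclusion:
P(≥1) = 49.7 + 27.6 + 54.4 − 13.7 − 20.3 − 14.6 + 9.1 = 92.2%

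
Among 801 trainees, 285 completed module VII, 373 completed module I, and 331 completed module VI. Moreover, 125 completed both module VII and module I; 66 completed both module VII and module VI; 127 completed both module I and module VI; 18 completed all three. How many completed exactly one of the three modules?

407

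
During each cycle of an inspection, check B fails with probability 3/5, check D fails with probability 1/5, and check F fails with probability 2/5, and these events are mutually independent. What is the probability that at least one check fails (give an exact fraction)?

P(none) = (1 − 3/5) × (1 − 1/5) × (1 − 2/5) = 2/5 × 4/5 × 3/5 = 24/125
P(at least one) = 1 − 24/125 = 101/125

101/125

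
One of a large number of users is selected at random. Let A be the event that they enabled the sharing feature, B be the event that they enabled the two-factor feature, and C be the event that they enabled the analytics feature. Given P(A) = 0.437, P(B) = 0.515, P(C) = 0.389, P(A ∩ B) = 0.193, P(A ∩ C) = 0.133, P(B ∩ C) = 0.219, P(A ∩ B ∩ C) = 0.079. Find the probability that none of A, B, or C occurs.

0.125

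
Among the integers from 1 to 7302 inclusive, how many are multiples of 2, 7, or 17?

4357

⌊7302/2⌋ + ⌊7302/7⌋ + ⌊7302/17⌋ − ⌊7302/14⌋ − ⌊7302/34⌋ − ⌊7302/119⌋ + ⌊7302/238⌋ = 3651 + 1043 + 429 − 521 − 214 − 61 + 30 = 4357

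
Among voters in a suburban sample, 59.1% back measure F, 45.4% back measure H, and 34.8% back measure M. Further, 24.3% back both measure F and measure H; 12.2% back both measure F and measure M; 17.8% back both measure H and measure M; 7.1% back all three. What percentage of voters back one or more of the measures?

By inclusion-exclusion,
P(at least one) = 59.1 + 45.4 + 34.8 − 24.3 − 12.2 − 17.8 + 7.1 = 92.1%

92.1%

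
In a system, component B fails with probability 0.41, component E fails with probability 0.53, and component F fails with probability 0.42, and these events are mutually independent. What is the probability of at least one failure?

0.839166

P(none) = (1 − 0.41) × (1 − 0.53) × (1 − 0.42) = 0.59 × 0.47 × 0.58 = 0.160834
P(at least one) = 1 − 0.160834 = 0.839166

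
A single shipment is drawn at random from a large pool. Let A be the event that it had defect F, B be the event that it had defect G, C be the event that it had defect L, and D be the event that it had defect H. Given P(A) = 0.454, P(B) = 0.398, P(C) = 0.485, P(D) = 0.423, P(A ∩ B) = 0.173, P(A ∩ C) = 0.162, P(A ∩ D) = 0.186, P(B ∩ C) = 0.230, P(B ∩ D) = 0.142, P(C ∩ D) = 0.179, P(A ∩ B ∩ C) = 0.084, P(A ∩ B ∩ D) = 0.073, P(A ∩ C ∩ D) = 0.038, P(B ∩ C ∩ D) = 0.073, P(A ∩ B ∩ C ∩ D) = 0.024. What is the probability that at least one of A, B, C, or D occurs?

0.932

P(A ∪ B ∪ C ∪ D) = 0.454 + 0.398 + 0.485 + 0.423 − 0.173 − 0.162 − 0.186 − 0.230 − 0.142 − 0.179 + 0.084 + 0.073 + 0.038 + 0.073 − 0.024 = 0.932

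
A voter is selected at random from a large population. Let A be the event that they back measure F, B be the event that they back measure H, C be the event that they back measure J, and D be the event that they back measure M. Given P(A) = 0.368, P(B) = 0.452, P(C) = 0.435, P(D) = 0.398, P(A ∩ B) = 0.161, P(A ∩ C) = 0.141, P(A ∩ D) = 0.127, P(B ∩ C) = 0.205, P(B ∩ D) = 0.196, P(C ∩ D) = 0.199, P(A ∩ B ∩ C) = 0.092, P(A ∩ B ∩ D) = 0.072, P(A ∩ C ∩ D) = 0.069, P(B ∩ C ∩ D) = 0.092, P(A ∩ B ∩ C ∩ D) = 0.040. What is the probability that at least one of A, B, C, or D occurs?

By inclusion–exclusion:
P(A ∪ B ∪ C ∪ D) = 0.368 + 0.452 + 0.435 + 0.398 − 0.161 − 0.141 − 0.127 − 0.205 − 0.196 − 0.199 + 0.092 + 0.072 + 0.069 + 0.092 − 0.040 = 0.909

0.909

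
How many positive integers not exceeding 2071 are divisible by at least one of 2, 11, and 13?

1202

floor(2071/2) + floor(2071/11) + floor(2071/13) − floor(2071/22) − floor(2071/26) − floor(2071/143) + floor(2071/286) = 1035 + 188 + 159 − 94 − 79 − 14 + 7 = 1202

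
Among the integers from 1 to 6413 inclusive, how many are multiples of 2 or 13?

3453

⌊6413/2⌋ + ⌊6413/13⌋ − ⌊6413/26⌋ = 3206 + 493 − 246 = 3453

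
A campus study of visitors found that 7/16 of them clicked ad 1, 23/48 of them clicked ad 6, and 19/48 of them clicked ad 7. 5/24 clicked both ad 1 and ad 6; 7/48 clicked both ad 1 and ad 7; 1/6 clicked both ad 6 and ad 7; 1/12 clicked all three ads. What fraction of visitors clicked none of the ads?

1/8

P(at least one) = 7/16 + 23/48 + 19/48 − 5/24 − 7/48 − 1/6 + 1/12 = 7/8
P(none) = 1 − 7/8 = 1/8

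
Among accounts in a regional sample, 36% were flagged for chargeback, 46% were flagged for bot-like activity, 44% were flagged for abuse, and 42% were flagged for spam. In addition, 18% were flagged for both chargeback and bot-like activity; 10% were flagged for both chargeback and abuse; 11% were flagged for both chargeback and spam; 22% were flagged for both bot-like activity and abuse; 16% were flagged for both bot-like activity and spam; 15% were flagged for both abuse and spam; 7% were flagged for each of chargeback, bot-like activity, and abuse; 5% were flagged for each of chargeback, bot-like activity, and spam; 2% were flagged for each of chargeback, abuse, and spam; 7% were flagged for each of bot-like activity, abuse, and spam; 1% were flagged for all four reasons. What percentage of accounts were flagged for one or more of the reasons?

96%

By inclusion–exclusion:
P(union) = 36 + 46 + 44 + 42 − 18 − 10 − 11 − 22 − 16 − 15 + 7 + 5 + 2 + 7 − 1 = 96%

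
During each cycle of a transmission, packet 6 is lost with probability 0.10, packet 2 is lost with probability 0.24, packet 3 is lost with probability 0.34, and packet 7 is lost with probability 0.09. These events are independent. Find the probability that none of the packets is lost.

0.4108104

P(none) = (1 − 0.10) × (1 − 0.24) × (1 − 0.34) × (1 − 0.09) = 0.90 × 0.76 × 0.66 × 0.91 = 0.4108104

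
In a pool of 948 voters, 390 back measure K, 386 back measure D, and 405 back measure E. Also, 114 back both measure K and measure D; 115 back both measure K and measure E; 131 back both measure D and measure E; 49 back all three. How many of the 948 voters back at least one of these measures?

870

Apply inclusion-exclusion:
|at least one| = 390 + 386 + 405 − 114 − 115 − 131 + 49 = 870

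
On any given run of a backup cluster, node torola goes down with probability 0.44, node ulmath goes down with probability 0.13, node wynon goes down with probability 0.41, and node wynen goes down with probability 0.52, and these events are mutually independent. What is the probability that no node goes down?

Independence gives P(none) = ∏(1 − pᵢ).
P(none) = (1 − 0.44) × (1 − 0.13) × (1 − 0.41) × (1 − 0.52) = 0.56 × 0.87 × 0.59 × 0.48 = 0.13797504

0.13797504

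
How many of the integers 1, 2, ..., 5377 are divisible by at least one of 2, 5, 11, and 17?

Inclusion–exclusion gives
⌊5377/2⌋ + ⌊5377/5⌋ + ⌊5377/11⌋ + ⌊5377/17⌋ − ⌊5377/10⌋ − ⌊5377/22⌋ − ⌊5377/34⌋ − ⌊5377/55⌋ − ⌊5377/85⌋ − ⌊5377/187⌋ + ⌊5377/110⌋ + ⌊5377/170⌋ + ⌊5377/374⌋ + ⌊5377/935⌋ − ⌊5377/1870⌋ = 2688 + 1075 + 488 + 316 − 537 − 244 − 158 − 97 − 63 − 28 + 48 + 31 + 14 + 5 − 2 = 3536

3536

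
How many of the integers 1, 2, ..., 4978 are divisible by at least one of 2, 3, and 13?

3446

By inclusion-exclusion,
2489 + 1659 + 382 − 829 − 191 − 127 + 63 = 3446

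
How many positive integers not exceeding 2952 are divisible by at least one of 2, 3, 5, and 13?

Apply inclusion-exclusion:
⌊2952/2⌋ + ⌊2952/3⌋ + ⌊2952/5⌋ + ⌊2952/13⌋ − ⌊2952/6⌋ − ⌊2952/10⌋ − ⌊2952/26⌋ − ⌊2952/15⌋ − ⌊2952/39⌋ − ⌊2952/65⌋ + ⌊2952/30⌋ + ⌊2952/78⌋ + ⌊2952/130⌋ + ⌊2952/195⌋ − ⌊2952/390⌋ = 1476 + 984 + 590 + 227 − 492 − 295 − 113 − 196 − 75 − 45 + 98 + 37 + 22 + 15 − 7 = 2226

2226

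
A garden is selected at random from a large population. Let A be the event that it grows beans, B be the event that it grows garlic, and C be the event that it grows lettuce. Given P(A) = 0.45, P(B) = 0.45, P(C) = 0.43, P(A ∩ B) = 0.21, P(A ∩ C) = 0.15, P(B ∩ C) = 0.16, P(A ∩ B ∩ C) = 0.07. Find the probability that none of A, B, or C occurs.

0.12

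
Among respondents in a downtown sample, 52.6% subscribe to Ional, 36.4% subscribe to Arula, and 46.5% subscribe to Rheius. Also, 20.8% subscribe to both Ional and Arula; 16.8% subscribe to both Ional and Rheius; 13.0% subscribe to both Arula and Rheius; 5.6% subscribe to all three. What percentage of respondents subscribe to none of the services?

9.5%

Inclusion–exclusion gives
P(at least one) = 52.6 + 36.4 + 46.5 − 20.8 − 16.8 − 13.0 + 5.6 = 90.5%
P(none) = 100% − 90.5% = 9.5%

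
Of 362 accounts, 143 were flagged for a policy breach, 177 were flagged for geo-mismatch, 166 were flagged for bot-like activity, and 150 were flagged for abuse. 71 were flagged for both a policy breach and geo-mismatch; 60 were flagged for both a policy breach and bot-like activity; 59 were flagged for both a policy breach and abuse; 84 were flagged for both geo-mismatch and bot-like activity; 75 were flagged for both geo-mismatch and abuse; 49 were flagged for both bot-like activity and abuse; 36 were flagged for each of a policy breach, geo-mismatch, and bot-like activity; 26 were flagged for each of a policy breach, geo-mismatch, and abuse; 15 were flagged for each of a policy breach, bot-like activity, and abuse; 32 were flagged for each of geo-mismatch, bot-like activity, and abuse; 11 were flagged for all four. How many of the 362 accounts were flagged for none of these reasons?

Inclusion–exclusion gives
|union| = 143 + 177 + 166 + 150 − 71 − 60 − 59 − 84 − 75 − 49 + 36 + 26 + 15 + 32 − 11 = 336
None: 362 − 336 = 26

26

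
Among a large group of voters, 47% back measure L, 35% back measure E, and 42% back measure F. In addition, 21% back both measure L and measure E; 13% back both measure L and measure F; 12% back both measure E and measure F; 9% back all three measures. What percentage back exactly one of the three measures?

59%

P(exactly one) = 47 + 35 + 42 − 2·21 − 2·13 − 2·12 + 3·9 = 59%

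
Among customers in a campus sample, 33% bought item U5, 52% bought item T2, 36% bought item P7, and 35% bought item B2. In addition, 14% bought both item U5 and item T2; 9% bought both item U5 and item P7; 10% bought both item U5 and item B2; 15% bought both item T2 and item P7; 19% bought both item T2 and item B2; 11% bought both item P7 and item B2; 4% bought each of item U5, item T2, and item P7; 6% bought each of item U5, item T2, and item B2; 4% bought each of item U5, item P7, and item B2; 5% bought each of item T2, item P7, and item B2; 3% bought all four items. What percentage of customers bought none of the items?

6%

Using inclusion–exclusion:
P(at least one) = 33 + 52 + 36 + 35 − 14 − 9 − 10 − 15 − 19 − 11 + 4 + 6 + 4 + 5 − 3 = 94%
P(none) = 100% − 94% = 6%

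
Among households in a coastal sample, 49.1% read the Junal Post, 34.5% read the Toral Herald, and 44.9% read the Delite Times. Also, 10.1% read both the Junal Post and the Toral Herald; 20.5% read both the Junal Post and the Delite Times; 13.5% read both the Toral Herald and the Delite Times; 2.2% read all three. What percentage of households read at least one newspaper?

86.6%

P(at least one) = 49.1 + 34.5 + 44.9 − 10.1 − 20.5 − 13.5 + 2.2 = 86.6%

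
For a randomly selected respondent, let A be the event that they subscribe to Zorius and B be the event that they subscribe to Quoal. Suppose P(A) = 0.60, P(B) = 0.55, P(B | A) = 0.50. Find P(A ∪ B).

0.85

P(A ∩ B) = P(A)·P(B|A) = 0.60 × 0.50 = 0.30
Apply inclusion-exclusion:
P(A ∪ B) = 0.60 + 0.55 − 0.30 = 0.85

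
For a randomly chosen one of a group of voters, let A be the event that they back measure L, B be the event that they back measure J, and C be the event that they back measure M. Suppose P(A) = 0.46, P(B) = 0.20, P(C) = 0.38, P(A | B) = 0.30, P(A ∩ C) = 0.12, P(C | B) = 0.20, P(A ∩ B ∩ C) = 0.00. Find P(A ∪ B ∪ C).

P(A ∩ B) = P(B)·P(A|B) = 0.20 × 0.30 = 0.06
P(B ∩ C) = P(B)·P(C|B) = 0.20 × 0.20 = 0.04
P(A ∪ B ∪ C) = 0.46 + 0.20 + 0.38 − 0.06 − 0.12 − 0.04 + 0.00 = 0.82

0.82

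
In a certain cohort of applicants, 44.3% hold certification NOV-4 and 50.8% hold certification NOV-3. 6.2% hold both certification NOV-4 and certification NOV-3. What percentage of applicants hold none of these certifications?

Using inclusion–exclusion:
P(at least one) = 44.3 + 50.8 − 6.2 = 88.9%
P(none) = 100% − 88.9% = 11.1%

11.1%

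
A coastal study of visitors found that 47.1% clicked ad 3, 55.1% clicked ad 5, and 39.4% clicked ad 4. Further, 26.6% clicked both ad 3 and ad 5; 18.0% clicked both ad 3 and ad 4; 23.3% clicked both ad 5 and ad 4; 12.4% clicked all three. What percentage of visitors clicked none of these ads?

By inclusion–exclusion:
P(≥1) = 47.1 + 55.1 + 39.4 − 26.6 − 18.0 − 23.3 + 12.4 = 86.1%
P(none) = 100% − 86.1% = 13.9%

13.9%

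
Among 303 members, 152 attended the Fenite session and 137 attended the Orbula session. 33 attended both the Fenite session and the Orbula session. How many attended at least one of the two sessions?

N(≥1) = 152 + 137 − 33 = 256

256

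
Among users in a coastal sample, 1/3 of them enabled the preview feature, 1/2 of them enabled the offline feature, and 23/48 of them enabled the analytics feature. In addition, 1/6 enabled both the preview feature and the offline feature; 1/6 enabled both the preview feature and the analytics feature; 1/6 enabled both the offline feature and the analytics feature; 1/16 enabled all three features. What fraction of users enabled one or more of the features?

7/8

P(≥1) = 1/3 + 1/2 + 23/48 − 1/6 − 1/6 − 1/6 + 1/16 = 7/8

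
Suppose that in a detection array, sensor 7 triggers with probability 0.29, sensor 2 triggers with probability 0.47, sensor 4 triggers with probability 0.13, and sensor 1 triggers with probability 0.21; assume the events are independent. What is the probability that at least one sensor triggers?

P(none) = (1 − 0.29) × (1 − 0.47) × (1 − 0.13) × (1 − 0.21) = 0.71 × 0.53 × 0.87 × 0.79 = 0.25863099
P(at least one) = 1 − 0.25863099 = 0.74136901

0.74136901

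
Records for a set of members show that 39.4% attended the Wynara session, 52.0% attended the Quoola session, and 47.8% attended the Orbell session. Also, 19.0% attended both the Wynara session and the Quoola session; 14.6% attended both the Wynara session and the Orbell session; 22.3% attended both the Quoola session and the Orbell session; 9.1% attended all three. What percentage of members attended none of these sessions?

P(at least one) = 39.4 + 52.0 + 47.8 − 19.0 − 14.6 − 22.3 + 9.1 = 92.4%
P(none) = 100% − 92.4% = 7.6%

7.6%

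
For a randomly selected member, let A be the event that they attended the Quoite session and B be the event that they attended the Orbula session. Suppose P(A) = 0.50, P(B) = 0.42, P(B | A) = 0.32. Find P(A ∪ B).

P(A ∩ B) = P(A)·P(B|A) = 0.50 × 0.32 = 0.16
Inclusion–exclusion gives
P(A ∪ B) = 0.50 + 0.42 − 0.16 = 0.76

0.76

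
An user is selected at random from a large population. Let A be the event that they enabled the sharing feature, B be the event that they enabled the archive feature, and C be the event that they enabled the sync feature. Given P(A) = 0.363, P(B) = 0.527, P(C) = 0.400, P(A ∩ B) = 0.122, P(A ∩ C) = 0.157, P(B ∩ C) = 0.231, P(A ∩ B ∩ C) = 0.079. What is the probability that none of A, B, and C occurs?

0.141

Using inclusion–exclusion:
P(A ∪ B ∪ C) = 0.363 + 0.527 + 0.400 − 0.122 − 0.157 − 0.231 + 0.079 = 0.859
P(none) = 1 − 0.859 = 0.141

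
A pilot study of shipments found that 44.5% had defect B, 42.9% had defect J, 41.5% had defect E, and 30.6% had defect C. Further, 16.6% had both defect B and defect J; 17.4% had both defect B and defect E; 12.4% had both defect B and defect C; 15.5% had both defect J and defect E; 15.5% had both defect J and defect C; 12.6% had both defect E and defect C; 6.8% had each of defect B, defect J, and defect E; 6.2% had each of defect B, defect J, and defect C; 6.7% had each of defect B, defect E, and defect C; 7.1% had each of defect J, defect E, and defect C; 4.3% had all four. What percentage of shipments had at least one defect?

By inclusion–exclusion:
P(union) = 44.5 + 42.9 + 41.5 + 30.6 − 16.6 − 17.4 − 12.4 − 15.5 − 15.5 − 12.6 + 6.8 + 6.2 + 6.7 + 7.1 − 4.3 = 92.0%

92.0%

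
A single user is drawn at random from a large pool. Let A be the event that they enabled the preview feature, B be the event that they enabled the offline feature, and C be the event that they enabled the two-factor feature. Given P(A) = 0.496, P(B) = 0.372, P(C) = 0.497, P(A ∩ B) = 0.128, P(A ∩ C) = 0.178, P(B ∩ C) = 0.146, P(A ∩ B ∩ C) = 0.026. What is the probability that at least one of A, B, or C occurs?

By inclusion-exclusion,
P(A ∪ B ∪ C) = 0.496 + 0.372 + 0.497 − 0.128 − 0.178 − 0.146 + 0.026 = 0.939

0.939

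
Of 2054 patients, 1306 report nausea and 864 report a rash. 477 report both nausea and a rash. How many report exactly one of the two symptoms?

1216

|exactly one| = 1306 + 864 − 2·477 = 1216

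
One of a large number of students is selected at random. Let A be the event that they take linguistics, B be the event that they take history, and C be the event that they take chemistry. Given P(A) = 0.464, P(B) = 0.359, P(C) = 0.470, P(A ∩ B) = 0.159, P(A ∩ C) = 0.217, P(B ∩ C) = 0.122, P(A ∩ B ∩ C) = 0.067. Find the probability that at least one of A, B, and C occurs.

P(A ∪ B ∪ C) = 0.464 + 0.359 + 0.470 − 0.159 − 0.217 − 0.122 + 0.067 = 0.862

0.862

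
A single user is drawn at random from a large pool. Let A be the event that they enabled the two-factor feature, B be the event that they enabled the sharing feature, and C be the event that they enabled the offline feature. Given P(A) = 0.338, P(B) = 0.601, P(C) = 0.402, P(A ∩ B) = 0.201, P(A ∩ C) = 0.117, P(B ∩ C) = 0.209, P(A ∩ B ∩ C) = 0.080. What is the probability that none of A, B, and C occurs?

Apply inclusion-exclusion:
P(A ∪ B ∪ C) = 0.338 + 0.601 + 0.402 − 0.201 − 0.117 − 0.209 + 0.080 = 0.894
P(none) = 1 − 0.894 = 0.106

0.106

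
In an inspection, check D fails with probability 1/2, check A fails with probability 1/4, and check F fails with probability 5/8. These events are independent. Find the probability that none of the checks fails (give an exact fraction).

9/64

Since the events are independent, P(none) is the product of the individual non-occurrence probabilities.
P(none) = (1 − 1/2) × (1 − 1/4) × (1 − 5/8) = 1/2 × 3/4 × 3/8 = 9/64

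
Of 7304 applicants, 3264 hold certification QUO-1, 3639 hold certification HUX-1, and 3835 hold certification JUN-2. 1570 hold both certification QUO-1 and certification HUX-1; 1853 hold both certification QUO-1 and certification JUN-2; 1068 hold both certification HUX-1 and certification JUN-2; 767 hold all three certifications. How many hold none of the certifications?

290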